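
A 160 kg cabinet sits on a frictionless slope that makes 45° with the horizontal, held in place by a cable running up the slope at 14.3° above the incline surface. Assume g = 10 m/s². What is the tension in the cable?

T ≈ 1170 N

Take axes along and perpendicular to the incline. Weight components: W sin 45° = 1131 N down-slope, W cos 45° = 1131 N into the surface.
Along incline: T cos 14.3° = W sin 45° → T = 1168 N.
Perpendicular: N = W cos 45° − T sin 14.3° = 843 N.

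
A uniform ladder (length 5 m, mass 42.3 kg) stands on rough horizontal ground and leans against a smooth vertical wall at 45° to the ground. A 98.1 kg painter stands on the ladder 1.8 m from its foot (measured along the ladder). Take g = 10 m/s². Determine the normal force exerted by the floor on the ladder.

ΣF_y = 0: N_floor = 42.3×10 + 98.1×10 = 1404 N.

N_floor ≈ 1400 N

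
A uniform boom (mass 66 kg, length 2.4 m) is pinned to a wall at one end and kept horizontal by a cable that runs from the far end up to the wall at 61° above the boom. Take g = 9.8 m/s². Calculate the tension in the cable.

T ≈ 370 N

Take torques about the hinge: T sin 61° · 2.4 = 66×9.8×1.2 = 776.16 N·m.
So T = 776.16 / (0.8746 × 2.4) = 369.76 N.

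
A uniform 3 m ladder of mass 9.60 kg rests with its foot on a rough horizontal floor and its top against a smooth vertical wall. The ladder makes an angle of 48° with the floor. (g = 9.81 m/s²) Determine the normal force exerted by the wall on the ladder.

N_wall ≈ 42.4 N

Torques about the foot: N_wall · 3 sin 48° = 9.60×9.81×1.5 cos 48° → N_wall = 42.398 N.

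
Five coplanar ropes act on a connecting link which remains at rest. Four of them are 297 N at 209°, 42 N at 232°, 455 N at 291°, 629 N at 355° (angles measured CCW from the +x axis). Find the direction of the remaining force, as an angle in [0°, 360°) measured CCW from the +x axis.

Sum the known components: ΣF_x = 504 N, ΣF_y = -656.7 N.
For equilibrium the remaining force must supply (−ΣF_x, −ΣF_y) = (-504, 656.7) N.
Magnitude = √((-504)² + (656.7)²) = 827.8 N; direction = atan2(656.7, -504) = 127.5°.

θ ≈ 128°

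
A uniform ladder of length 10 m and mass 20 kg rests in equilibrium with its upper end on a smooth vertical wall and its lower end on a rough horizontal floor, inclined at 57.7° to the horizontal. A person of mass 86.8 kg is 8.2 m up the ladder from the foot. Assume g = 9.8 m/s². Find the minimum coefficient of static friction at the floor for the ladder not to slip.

μ_min ≈ 0.480

ΣF_y = 0: N_floor = 20×9.8 + 86.8×9.8 = 1046.6 N.
Torques about the foot: N_wall · 10 sin 57.7° = 20×9.8×5 cos 57.7° + 86.8×9.8×8.2 cos 57.7° → N_wall = 502.91 N.
ΣF_x = 0: f_floor = N_wall = 502.91 N.
μ_min = f_floor / N_floor = 502.91 / 1046.6 = 0.4805.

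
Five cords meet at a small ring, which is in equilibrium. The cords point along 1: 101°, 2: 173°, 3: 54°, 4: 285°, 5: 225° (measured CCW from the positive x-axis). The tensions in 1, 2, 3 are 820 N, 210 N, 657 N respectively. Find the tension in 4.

T_4 ≈ 1090 N

Resolve: ΣF_x = 820 cos 101° + 210 cos 173° + 657 cos 54° + T_4 cos 285° + T_5 cos 225° = 0.
        ΣF_y = 820 sin 101° + 210 sin 173° + 657 sin 54° + T_4 sin 285° + T_5 sin 225° = 0.
The known terms sum to (21.28, 1362) N, so 0.2588 T_4 − 0.7071 T_5 = -21.28 and -0.9659 T_4 − 0.7071 T_5 = -1362.
Solving simultaneously: T_4 = 1095 N, T_5 = 430.8 N.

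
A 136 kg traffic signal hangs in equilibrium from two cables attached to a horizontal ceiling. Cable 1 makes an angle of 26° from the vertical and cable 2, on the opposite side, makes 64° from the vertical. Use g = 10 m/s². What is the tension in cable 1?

Angles from the horizontal: cable 1 is 90° − 26° = 64°, cable 2 is 90° − 64° = 26°.
Weight W = 136 × 10 = 1360 N acts straight down.
Horizontal: T_1 cos 64° = T_2 cos 26°  →  T_2 = 0.4877 T_1.
Vertical: T_1 sin 64° + T_2 sin 26° = 1360.
Substituting the horizontal relation into the vertical equation gives 1.113 T_1 = 1360, so T_1 = 1222 N.

T_1 ≈ 1220 N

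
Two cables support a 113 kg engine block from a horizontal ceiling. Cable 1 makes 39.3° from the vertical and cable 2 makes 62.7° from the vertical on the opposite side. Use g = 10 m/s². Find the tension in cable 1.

T_1 ≈ 1030 N

Angles from the horizontal: cable 1 is 90° − 39.3° = 50.7°, cable 2 is 90° − 62.7° = 27.3°.
Weight W = 113 × 10 = 1130 N acts straight down.
Horizontal: T_1 cos 50.7° = T_2 cos 27.3°  →  T_2 = 0.7128 T_1.
Vertical: T_1 sin 50.7° + T_2 sin 27.3° = 1130.
Substituting the horizontal relation into the vertical equation gives 1.101 T_1 = 1130, so T_1 = 1027 N.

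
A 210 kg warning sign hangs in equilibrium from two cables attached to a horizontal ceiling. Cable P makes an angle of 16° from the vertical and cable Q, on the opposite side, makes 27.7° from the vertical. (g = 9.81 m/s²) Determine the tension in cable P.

Angles from the horizontal: cable P is 90° − 16° = 74°, cable Q is 90° − 27.7° = 62.3°.
Weight W = 210 × 9.81 = 2060 N acts straight down.
Horizontal: T_P cos 74° = T_Q cos 62.3°  →  T_Q = 0.593 T_P.
Vertical: T_P sin 74° + T_Q sin 62.3° = 2060.
Substituting the horizontal relation into the vertical equation gives 1.486 T_P = 2060, so T_P = 1386 N.

T_P ≈ 1390 N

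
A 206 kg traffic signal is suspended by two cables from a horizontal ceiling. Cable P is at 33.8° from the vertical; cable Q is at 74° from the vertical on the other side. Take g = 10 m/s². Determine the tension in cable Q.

Angles from the horizontal: cable P is 90° − 33.8° = 56.2°, cable Q is 90° − 74° = 16°.
Weight W = 206 × 10 = 2060 N acts straight down.
Horizontal: T_P cos 56.2° = T_Q cos 16°  →  T_P = 1.728 T_Q.
Vertical: T_P sin 56.2° + T_Q sin 16° = 2060.
Substituting the horizontal relation into the vertical equation gives 1.712 T_Q = 2060, so T_Q = 1204 N.

T_Q ≈ 1200 N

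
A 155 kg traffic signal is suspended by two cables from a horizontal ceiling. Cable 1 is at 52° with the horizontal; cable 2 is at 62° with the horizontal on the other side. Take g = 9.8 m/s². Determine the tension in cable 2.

Weight W = 155 × 9.8 = 1519 N acts straight down.
Horizontal: T_1 cos 52° = T_2 cos 62°  →  T_1 = 0.7625 T_2.
Vertical: T_1 sin 52° + T_2 sin 62° = 1519.
Substituting the horizontal relation into the vertical equation gives 1.484 T_2 = 1519, so T_2 = 1024 N.

T_2 ≈ 1020 N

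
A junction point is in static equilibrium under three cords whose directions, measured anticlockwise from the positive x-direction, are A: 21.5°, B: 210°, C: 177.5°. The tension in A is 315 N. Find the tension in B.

T_B ≈ 238 N

Resolve: ΣF_x = 315 cos 21.5° + T_B cos 210° + T_C cos 177.5° = 0.
        ΣF_y = 315 sin 21.5° + T_B sin 210° + T_C sin 177.5° = 0.
The known terms sum to (293.1, 115.4) N, so -0.8660 T_B − 0.9990 T_C = -293.1 and -0.5000 T_B + 0.0436 T_C = -115.4.
Solving simultaneously: T_B = 238.5 N, T_C = 86.66 N.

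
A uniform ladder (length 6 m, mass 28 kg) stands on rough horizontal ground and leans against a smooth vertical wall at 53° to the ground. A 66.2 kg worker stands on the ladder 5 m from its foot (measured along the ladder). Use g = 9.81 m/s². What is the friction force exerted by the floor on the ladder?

Torques about the foot: N_wall · 6 sin 53° = 28×9.81×3 cos 53° + 66.2×9.81×5 cos 53° → N_wall = 511.31 N.
ΣF_x = 0: f_floor = N_wall = 511.31 N.

f ≈ 511 N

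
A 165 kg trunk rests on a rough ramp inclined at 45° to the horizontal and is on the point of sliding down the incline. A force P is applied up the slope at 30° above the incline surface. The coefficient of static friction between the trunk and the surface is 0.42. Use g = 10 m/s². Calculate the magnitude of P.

P ≈ 1030 N

On the verge of sliding down the incline, friction equals μN and acts up the slope.
Perpendicular: N + P sin 30° = W cos 45° = 1167 N.
Along incline: P cos 30° + μN = W sin 45° with W sin 45° = 1167 N.
Solving the pair for P and N: P = 1032 N, N = 651 N (and f = μN = 273.4 N).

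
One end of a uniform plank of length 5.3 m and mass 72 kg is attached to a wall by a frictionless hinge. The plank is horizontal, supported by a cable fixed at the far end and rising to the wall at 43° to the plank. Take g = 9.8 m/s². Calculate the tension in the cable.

T ≈ 517 N

Take torques about the hinge: T sin 43° · 5.3 = 72×9.8×2.65 = 1869.8 N·m.
So T = 1869.8 / (0.6820 × 5.3) = 517.3 N.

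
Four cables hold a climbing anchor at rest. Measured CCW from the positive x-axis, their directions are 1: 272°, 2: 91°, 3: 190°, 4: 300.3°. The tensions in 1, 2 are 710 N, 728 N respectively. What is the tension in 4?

Resolve: ΣF_x = 710 cos 272° + 728 cos 91° + T_3 cos 190° + T_4 cos 300.3° = 0.
        ΣF_y = 710 sin 272° + 728 sin 91° + T_3 sin 190° + T_4 sin 300.3° = 0.
The known terms sum to (12.07, 18.32) N, so -0.9848 T_3 + 0.5045 T_4 = -12.07 and -0.1736 T_3 − 0.8634 T_4 = -18.32.
Solving simultaneously: T_3 = 20.97 N, T_4 = 17 N.

T_4 ≈ 17 N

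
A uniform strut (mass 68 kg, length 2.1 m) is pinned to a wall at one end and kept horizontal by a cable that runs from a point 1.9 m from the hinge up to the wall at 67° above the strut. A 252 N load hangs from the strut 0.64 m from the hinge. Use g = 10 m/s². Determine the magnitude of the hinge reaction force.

Take torques about the hinge: T sin 67° · 1.9 = 68×10×1.05 + 252×0.64 = 875.28 N·m.
So T = 875.28 / (0.9205 × 1.9) = 500.46 N.
ΣF_x = 0: H_x = T cos 67° = 195.54 N.
ΣF_y = 0: H_y = (68×10 + 252) − T sin 67° = 932 − 460.67 = 471.33 N.
|H| = √(H_x² + H_y²) = √((195.54)² + (471.33)²) = 510.28 N.

|H| ≈ 510 N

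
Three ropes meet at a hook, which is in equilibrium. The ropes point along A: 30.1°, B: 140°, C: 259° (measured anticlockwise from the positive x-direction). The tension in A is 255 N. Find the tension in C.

T_C ≈ 274 N

Resolve: ΣF_x = 255 cos 30.1° + T_B cos 140° + T_C cos 259° = 0.
        ΣF_y = 255 sin 30.1° + T_B sin 140° + T_C sin 259° = 0.
The known terms sum to (220.6, 127.9) N, so -0.7660 T_B − 0.1908 T_C = -220.6 and 0.6428 T_B − 0.9816 T_C = -127.9.
Solving simultaneously: T_B = 219.7 N, T_C = 274.1 N.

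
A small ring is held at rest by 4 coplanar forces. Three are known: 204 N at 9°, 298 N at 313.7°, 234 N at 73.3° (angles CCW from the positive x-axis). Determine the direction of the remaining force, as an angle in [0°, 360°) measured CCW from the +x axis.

θ ≈ 185°

Sum the known components: ΣF_x = 474.6 N, ΣF_y = 40.6 N.
For equilibrium the remaining force must supply (−ΣF_x, −ΣF_y) = (-474.6, -40.6) N.
Magnitude = √((-474.6)² + (-40.6)²) = 476.3 N; direction = atan2(-40.6, -474.6) = 184.9°.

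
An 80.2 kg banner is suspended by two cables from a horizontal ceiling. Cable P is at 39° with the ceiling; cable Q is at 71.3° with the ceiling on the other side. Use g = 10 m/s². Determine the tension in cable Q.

T_Q ≈ 665 N

Weight W = 80.2 × 10 = 802 N acts straight down.
Horizontal: T_P cos 39° = T_Q cos 71.3°  →  T_P = 0.4126 T_Q.
Vertical: T_P sin 39° + T_Q sin 71.3° = 802.
Substituting the horizontal relation into the vertical equation gives 1.207 T_Q = 802, so T_Q = 664.5 N.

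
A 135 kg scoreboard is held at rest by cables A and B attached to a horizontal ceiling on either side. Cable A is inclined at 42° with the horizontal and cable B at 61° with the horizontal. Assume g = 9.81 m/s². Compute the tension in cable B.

T_B ≈ 1010 N

Weight W = 135 × 9.81 = 1324 N acts straight down.
Horizontal: T_A cos 42° = T_B cos 61°  →  T_A = 0.6524 T_B.
Vertical: T_A sin 42° + T_B sin 61° = 1324.
Substituting the horizontal relation into the vertical equation gives 1.311 T_B = 1324, so T_B = 1010 N.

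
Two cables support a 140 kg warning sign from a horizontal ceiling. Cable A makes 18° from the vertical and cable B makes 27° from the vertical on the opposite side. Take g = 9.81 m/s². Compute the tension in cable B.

Angles from the horizontal: cable A is 90° − 18° = 72°, cable B is 90° − 27° = 63°.
Weight W = 140 × 9.81 = 1373 N acts straight down.
Horizontal: T_A cos 72° = T_B cos 63°  →  T_A = 1.469 T_B.
Vertical: T_A sin 72° + T_B sin 63° = 1373.
Substituting the horizontal relation into the vertical equation gives 2.288 T_B = 1373, so T_B = 600.2 N.

T_B ≈ 600 N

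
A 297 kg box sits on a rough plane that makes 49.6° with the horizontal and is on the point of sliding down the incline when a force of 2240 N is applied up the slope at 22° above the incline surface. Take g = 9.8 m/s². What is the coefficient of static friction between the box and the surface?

μ ≈ 0.133

On the verge of sliding down the incline, friction is at its maximum μN and acts up the slope.
Perpendicular to incline: N = W cos 49.6° − P sin 22° = 1886 − 839.1 = 1047 N.
Along incline: P cos 22° + μN = W sin 49.6° → μ = (W sin 49.6° − P cos 22°) / N = 0.1333.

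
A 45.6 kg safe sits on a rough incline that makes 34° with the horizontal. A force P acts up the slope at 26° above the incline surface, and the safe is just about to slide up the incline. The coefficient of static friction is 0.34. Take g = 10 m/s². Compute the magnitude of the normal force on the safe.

On the verge of sliding up the incline, friction equals μN and acts down the slope.
Perpendicular: N + P sin 26° = W cos 34° = 378 N.
Along incline: P cos 26° = W sin 34° + μN  with W sin 34° = 255 N.
Solving the pair for P and N: P = 366 N, N = 217.6 N (and f = μN = 73.98 N).

N ≈ 218 N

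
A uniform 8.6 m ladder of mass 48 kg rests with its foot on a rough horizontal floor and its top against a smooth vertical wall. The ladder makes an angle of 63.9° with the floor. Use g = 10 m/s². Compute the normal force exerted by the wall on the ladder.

Torques about the foot: N_wall · 8.6 sin 63.9° = 48×10×4.3 cos 63.9° → N_wall = 117.57 N.

N_wall ≈ 118 N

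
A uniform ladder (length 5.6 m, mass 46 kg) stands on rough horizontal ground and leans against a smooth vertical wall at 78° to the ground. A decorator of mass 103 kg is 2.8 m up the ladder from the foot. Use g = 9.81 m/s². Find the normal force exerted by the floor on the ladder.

ΣF_y = 0: N_floor = 46×9.81 + 103×9.81 = 1461.7 N.

N_floor ≈ 1460 N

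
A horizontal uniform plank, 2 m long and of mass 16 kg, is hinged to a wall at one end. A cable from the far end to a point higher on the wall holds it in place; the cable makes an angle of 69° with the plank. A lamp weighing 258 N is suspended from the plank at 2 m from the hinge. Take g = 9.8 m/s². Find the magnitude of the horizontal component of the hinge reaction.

H_x ≈ 129 N

Take torques about the hinge: T sin 69° · 2 = 16×9.8×1 + 258×2 = 672.8 N·m.
So T = 672.8 / (0.9336 × 2) = 360.33 N.
ΣF_x = 0: H_x = T cos 69° = 129.13 N.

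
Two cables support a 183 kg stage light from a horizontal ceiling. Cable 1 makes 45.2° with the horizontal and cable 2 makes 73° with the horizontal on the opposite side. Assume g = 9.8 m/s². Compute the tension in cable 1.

T_1 ≈ 595 N

Weight W = 183 × 9.8 = 1793 N acts straight down.
Horizontal: T_1 cos 45.2° = T_2 cos 73°  →  T_2 = 2.41 T_1.
Vertical: T_1 sin 45.2° + T_2 sin 73° = 1793.
Substituting the horizontal relation into the vertical equation gives 3.014 T_1 = 1793, so T_1 = 595 N.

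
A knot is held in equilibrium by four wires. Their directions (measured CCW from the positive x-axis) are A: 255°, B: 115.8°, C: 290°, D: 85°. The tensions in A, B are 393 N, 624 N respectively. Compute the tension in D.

T_D ≈ 683 N

Resolve: ΣF_x = 393 cos 255° + 624 cos 115.8° + T_C cos 290° + T_D cos 85° = 0.
        ΣF_y = 393 sin 255° + 624 sin 115.8° + T_C sin 290° + T_D sin 85° = 0.
The known terms sum to (-373.3, 182.2) N, so 0.3420 T_C + 0.0872 T_D = 373.3 and -0.9397 T_C + 0.9962 T_D = -182.2.
Solving simultaneously: T_C = 917.5 N, T_D = 682.6 N.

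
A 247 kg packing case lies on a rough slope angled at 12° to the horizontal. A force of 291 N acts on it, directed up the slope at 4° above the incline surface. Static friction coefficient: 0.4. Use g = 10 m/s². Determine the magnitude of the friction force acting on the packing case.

f ≈ 223 N

Axes along / perpendicular to the incline. W sin 12° = 513.5 N down-slope; W cos 12° = 2416 N into the surface.
Perpendicular: N = W cos 12° − P sin 4° = 2416 − 20.3 = 2396 N.
Along incline: P cos 4° + f = W sin 12° (friction acts up-slope) → f = 513.5 − 290.3 = 223.3 N.
|f| = 223.3 N ≤ μN = 958.3 N, so the packing case is indeed static.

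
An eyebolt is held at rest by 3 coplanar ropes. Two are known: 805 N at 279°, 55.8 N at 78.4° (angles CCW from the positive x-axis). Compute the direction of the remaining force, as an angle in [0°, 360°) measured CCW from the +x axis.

θ ≈ 100°

Sum the known components: ΣF_x = 137.1 N, ΣF_y = -740.4 N.
For equilibrium the remaining force must supply (−ΣF_x, −ΣF_y) = (-137.1, 740.4) N.
Magnitude = √((-137.1)² + (740.4)²) = 753 N; direction = atan2(740.4, -137.1) = 100.5°.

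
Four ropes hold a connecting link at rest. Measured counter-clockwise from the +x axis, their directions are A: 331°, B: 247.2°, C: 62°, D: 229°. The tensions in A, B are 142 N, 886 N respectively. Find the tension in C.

T_C ≈ 1850 N

Resolve: ΣF_x = 142 cos 331° + 886 cos 247.2° + T_C cos 62° + T_D cos 229° = 0.
        ΣF_y = 142 sin 331° + 886 sin 247.2° + T_C sin 62° + T_D sin 229° = 0.
The known terms sum to (-219.1, -885.6) N, so 0.4695 T_C − 0.6561 T_D = 219.1 and 0.8829 T_C − 0.7547 T_D = 885.6.
Solving simultaneously: T_C = 1848 N, T_D = 988.1 N.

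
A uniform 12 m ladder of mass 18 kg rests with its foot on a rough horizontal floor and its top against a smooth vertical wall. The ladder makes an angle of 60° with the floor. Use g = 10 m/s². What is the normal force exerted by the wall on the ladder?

N_wall ≈ 52 N

Torques about the foot: N_wall · 12 sin 60° = 18×10×6 cos 60° → N_wall = 51.962 N.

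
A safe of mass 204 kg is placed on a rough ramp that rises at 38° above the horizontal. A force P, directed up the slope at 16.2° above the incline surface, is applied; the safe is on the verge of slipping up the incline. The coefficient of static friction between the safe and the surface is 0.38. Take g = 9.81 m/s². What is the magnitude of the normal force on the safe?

On the verge of sliding up the incline, friction equals μN and acts down the slope.
Perpendicular: N + P sin 16.2° = W cos 38° = 1577 N.
Along incline: P cos 16.2° = W sin 38° + μN  with W sin 38° = 1232 N.
Solving the pair for P and N: P = 1717 N, N = 1098 N (and f = μN = 417.2 N).

N ≈ 1100 N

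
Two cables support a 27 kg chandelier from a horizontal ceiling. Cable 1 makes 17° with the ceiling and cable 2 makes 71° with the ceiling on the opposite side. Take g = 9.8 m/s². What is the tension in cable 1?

T_1 ≈ 86.2 N

Weight W = 27 × 9.8 = 264.6 N acts straight down.
Horizontal: T_1 cos 17° = T_2 cos 71°  →  T_2 = 2.937 T_1.
Vertical: T_1 sin 17° + T_2 sin 71° = 264.6.
Substituting the horizontal relation into the vertical equation gives 3.07 T_1 = 264.6, so T_1 = 86.2 N.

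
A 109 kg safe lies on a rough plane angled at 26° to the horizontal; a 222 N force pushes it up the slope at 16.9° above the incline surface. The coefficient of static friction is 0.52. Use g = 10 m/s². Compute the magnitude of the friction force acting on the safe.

Axes along / perpendicular to the incline. W sin 26° = 477.8 N down-slope; W cos 26° = 979.7 N into the surface.
Perpendicular: N = W cos 26° − P sin 16.9° = 979.7 − 64.54 = 915.1 N.
Along incline: P cos 16.9° + f = W sin 26° (friction acts up-slope) → f = 477.8 − 212.4 = 265.4 N.
|f| = 265.4 N ≤ μN = 475.9 N, so the safe is indeed static.

f ≈ 265 N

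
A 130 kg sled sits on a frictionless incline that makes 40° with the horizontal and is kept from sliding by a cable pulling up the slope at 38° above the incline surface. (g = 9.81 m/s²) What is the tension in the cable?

Take axes along and perpendicular to the incline. Weight components: W sin 40° = 819.7 N down-slope, W cos 40° = 976.9 N into the surface.
Along incline: T cos 38° = W sin 40° → T = 1040 N.
Perpendicular: N = W cos 40° − T sin 38° = 336.5 N.

T ≈ 1040 N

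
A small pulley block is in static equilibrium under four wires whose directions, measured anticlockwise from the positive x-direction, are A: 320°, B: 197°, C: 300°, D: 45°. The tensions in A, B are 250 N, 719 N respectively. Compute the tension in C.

T_C ≈ 91.6 N

Resolve: ΣF_x = 250 cos 320° + 719 cos 197° + T_C cos 300° + T_D cos 45° = 0.
        ΣF_y = 250 sin 320° + 719 sin 197° + T_C sin 300° + T_D sin 45° = 0.
The known terms sum to (-496.1, -370.9) N, so 0.5000 T_C + 0.7071 T_D = 496.1 and -0.8660 T_C + 0.7071 T_D = 370.9.
Solving simultaneously: T_C = 91.62 N, T_D = 636.8 N.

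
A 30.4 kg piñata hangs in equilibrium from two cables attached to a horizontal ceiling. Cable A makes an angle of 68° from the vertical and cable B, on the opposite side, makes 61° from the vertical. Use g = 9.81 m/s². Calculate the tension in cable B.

T_B ≈ 356 N

Angles from the horizontal: cable A is 90° − 68° = 22°, cable B is 90° − 61° = 29°.
Weight W = 30.4 × 9.81 = 298.2 N acts straight down.
Horizontal: T_A cos 22° = T_B cos 29°  →  T_A = 0.9433 T_B.
Vertical: T_A sin 22° + T_B sin 29° = 298.2.
Substituting the horizontal relation into the vertical equation gives 0.8382 T_B = 298.2, so T_B = 355.8 N.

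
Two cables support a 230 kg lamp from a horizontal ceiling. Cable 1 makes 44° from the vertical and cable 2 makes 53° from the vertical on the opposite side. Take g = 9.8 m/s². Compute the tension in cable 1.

T_1 ≈ 1810 N

Angles from the horizontal: cable 1 is 90° − 44° = 46°, cable 2 is 90° − 53° = 37°.
Weight W = 230 × 9.8 = 2254 N acts straight down.
Horizontal: T_1 cos 46° = T_2 cos 37°  →  T_2 = 0.8698 T_1.
Vertical: T_1 sin 46° + T_2 sin 37° = 2254.
Substituting the horizontal relation into the vertical equation gives 1.243 T_1 = 2254, so T_1 = 1814 N.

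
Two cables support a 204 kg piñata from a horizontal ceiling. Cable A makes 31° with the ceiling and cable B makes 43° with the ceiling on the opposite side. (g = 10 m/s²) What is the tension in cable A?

Weight W = 204 × 10 = 2040 N acts straight down.
Horizontal: T_A cos 31° = T_B cos 43°  →  T_B = 1.172 T_A.
Vertical: T_A sin 31° + T_B sin 43° = 2040.
Substituting the horizontal relation into the vertical equation gives 1.314 T_A = 2040, so T_A = 1552 N.

T_A ≈ 1550 N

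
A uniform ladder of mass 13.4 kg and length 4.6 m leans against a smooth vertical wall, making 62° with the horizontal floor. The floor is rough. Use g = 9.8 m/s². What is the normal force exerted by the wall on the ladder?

Torques about the foot: N_wall · 4.6 sin 62° = 13.4×9.8×2.3 cos 62° → N_wall = 34.912 N.

N_wall ≈ 34.9 N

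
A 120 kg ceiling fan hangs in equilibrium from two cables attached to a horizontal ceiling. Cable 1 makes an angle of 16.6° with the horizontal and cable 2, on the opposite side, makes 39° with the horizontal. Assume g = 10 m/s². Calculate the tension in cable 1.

Weight W = 120 × 10 = 1200 N acts straight down.
Horizontal: T_1 cos 16.6° = T_2 cos 39°  →  T_2 = 1.233 T_1.
Vertical: T_1 sin 16.6° + T_2 sin 39° = 1200.
Substituting the horizontal relation into the vertical equation gives 1.062 T_1 = 1200, so T_1 = 1130 N.

T_1 ≈ 1130 N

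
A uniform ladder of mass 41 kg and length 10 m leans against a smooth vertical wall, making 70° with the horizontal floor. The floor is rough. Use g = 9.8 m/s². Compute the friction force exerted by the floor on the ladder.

Torques about the foot: N_wall · 10 sin 70° = 41×9.8×5 cos 70° → N_wall = 73.122 N.
ΣF_x = 0: f_floor = N_wall = 73.122 N.

f ≈ 73.1 N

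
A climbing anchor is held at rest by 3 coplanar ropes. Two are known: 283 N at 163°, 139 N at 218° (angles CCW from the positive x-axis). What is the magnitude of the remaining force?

Sum the known components: ΣF_x = -380.2 N, ΣF_y = -2.836 N.
For equilibrium the remaining force must supply (−ΣF_x, −ΣF_y) = (380.2, 2.836) N.
Magnitude = √((380.2)² + (2.836)²) = 380.2 N; direction = atan2(2.836, 380.2) = 0.4°.

F ≈ 380 N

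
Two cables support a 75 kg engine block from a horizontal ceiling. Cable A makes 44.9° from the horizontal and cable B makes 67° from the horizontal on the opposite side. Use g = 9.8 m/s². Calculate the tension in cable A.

Weight W = 75 × 9.8 = 735 N acts straight down.
Horizontal: T_A cos 44.9° = T_B cos 67°  →  T_B = 1.813 T_A.
Vertical: T_A sin 44.9° + T_B sin 67° = 735.
Substituting the horizontal relation into the vertical equation gives 2.375 T_A = 735, so T_A = 309.5 N.

T_A ≈ 310 N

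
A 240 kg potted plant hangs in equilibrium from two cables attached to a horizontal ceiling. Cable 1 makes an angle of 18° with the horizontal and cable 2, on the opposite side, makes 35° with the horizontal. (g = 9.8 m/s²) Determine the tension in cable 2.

T_2 ≈ 2800 N

Weight W = 240 × 9.8 = 2352 N acts straight down.
Horizontal: T_1 cos 18° = T_2 cos 35°  →  T_1 = 0.8613 T_2.
Vertical: T_1 sin 18° + T_2 sin 35° = 2352.
Substituting the horizontal relation into the vertical equation gives 0.8397 T_2 = 2352, so T_2 = 2801 N.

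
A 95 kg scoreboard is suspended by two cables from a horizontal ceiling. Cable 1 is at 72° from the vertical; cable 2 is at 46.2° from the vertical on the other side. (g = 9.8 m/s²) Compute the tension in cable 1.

Angles from the horizontal: cable 1 is 90° − 72° = 18°, cable 2 is 90° − 46.2° = 43.8°.
Weight W = 95 × 9.8 = 931 N acts straight down.
Horizontal: T_1 cos 18° = T_2 cos 43.8°  →  T_2 = 1.318 T_1.
Vertical: T_1 sin 18° + T_2 sin 43.8° = 931.
Substituting the horizontal relation into the vertical equation gives 1.221 T_1 = 931, so T_1 = 762.5 N.

T_1 ≈ 762 N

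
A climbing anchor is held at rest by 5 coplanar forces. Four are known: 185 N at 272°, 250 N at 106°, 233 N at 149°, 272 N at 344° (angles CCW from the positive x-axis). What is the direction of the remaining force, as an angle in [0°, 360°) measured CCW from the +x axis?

Sum the known components: ΣF_x = -0.7097 N, ΣF_y = 100.5 N.
For equilibrium the remaining force must supply (−ΣF_x, −ΣF_y) = (0.7097, -100.5) N.
Magnitude = √((0.7097)² + (-100.5)²) = 100.5 N; direction = atan2(-100.5, 0.7097) = 270.4°.

θ ≈ 270°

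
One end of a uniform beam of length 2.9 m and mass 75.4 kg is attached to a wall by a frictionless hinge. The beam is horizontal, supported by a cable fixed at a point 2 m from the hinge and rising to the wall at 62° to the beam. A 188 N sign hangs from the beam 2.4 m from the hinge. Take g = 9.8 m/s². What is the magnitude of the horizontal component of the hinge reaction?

Take torques about the hinge: T sin 62° · 2 = 75.4×9.8×1.45 + 188×2.4 = 1522.6 N·m.
So T = 1522.6 / (0.8829 × 2) = 862.24 N.
ΣF_x = 0: H_x = T cos 62° = 404.8 N.

H_x ≈ 405 N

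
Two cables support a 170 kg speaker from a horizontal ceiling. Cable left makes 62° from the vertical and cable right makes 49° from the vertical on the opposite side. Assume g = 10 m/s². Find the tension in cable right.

T_right ≈ 1610 N

Angles from the horizontal: cable left is 90° − 62° = 28°, cable right is 90° − 49° = 41°.
Weight W = 170 × 10 = 1700 N acts straight down.
Horizontal: T_left cos 28° = T_right cos 41°  →  T_left = 0.8548 T_right.
Vertical: T_left sin 28° + T_right sin 41° = 1700.
Substituting the horizontal relation into the vertical equation gives 1.057 T_right = 1700, so T_right = 1608 N.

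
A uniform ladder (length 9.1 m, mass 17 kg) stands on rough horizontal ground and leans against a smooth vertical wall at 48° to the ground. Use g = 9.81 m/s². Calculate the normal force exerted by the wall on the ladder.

N_wall ≈ 75.1 N

Torques about the foot: N_wall · 9.1 sin 48° = 17×9.81×4.55 cos 48° → N_wall = 75.08 N.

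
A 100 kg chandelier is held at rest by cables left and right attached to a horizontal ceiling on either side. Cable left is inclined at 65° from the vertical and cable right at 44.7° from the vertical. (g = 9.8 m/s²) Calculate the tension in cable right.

Angles from the horizontal: cable left is 90° − 65° = 25°, cable right is 90° − 44.7° = 45.3°.
Weight W = 100 × 9.8 = 980 N acts straight down.
Horizontal: T_left cos 25° = T_right cos 45.3°  →  T_left = 0.7761 T_right.
Vertical: T_left sin 25° + T_right sin 45.3° = 980.
Substituting the horizontal relation into the vertical equation gives 1.039 T_right = 980, so T_right = 943.4 N.

T_right ≈ 943 N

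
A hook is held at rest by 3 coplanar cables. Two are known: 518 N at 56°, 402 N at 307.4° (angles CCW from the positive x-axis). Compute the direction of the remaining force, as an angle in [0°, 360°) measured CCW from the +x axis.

θ ≈ 192°

Sum the known components: ΣF_x = 533.8 N, ΣF_y = 110.1 N.
For equilibrium the remaining force must supply (−ΣF_x, −ΣF_y) = (-533.8, -110.1) N.
Magnitude = √((-533.8)² + (-110.1)²) = 545.1 N; direction = atan2(-110.1, -533.8) = 191.7°.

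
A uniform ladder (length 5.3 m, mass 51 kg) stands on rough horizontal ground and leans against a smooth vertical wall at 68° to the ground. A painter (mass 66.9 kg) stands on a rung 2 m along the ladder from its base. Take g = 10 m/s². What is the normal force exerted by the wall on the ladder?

N_wall ≈ 205 N

Torques about the foot: N_wall · 5.3 sin 68° = 51×10×2.65 cos 68° + 66.9×10×2 cos 68° → N_wall = 205.02 N.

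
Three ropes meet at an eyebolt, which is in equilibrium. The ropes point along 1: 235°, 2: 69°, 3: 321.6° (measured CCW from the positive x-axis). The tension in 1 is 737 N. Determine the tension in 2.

T_2 ≈ 771 N

Resolve: ΣF_x = 737 cos 235° + T_2 cos 69° + T_3 cos 321.6° = 0.
        ΣF_y = 737 sin 235° + T_2 sin 69° + T_3 sin 321.6° = 0.
The known terms sum to (-422.7, -603.7) N, so 0.3584 T_2 + 0.7837 T_3 = 422.7 and 0.9336 T_2 − 0.6211 T_3 = 603.7.
Solving simultaneously: T_2 = 771 N, T_3 = 186.8 N.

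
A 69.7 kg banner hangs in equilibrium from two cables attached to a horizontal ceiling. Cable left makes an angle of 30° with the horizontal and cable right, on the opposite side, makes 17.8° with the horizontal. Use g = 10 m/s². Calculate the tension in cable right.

Weight W = 69.7 × 10 = 697 N acts straight down.
Horizontal: T_left cos 30° = T_right cos 17.8°  →  T_left = 1.099 T_right.
Vertical: T_left sin 30° + T_right sin 17.8° = 697.
Substituting the horizontal relation into the vertical equation gives 0.8554 T_right = 697, so T_right = 814.8 N.

T_right ≈ 815 N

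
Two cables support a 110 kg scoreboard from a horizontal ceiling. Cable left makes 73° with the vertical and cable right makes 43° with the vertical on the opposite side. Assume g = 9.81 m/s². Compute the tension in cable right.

Angles from the horizontal: cable left is 90° − 73° = 17°, cable right is 90° − 43° = 47°.
Weight W = 110 × 9.81 = 1079 N acts straight down.
Horizontal: T_left cos 17° = T_right cos 47°  →  T_left = 0.7132 T_right.
Vertical: T_left sin 17° + T_right sin 47° = 1079.
Substituting the horizontal relation into the vertical equation gives 0.9399 T_right = 1079, so T_right = 1148 N.

T_right ≈ 1150 N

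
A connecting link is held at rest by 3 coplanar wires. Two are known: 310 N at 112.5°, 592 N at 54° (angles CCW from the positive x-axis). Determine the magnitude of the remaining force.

F ≈ 799 N

Sum the known components: ΣF_x = 229.3 N, ΣF_y = 765.3 N.
For equilibrium the remaining force must supply (−ΣF_x, −ΣF_y) = (-229.3, -765.3) N.
Magnitude = √((-229.3)² + (-765.3)²) = 799 N; direction = atan2(-765.3, -229.3) = 253.3°.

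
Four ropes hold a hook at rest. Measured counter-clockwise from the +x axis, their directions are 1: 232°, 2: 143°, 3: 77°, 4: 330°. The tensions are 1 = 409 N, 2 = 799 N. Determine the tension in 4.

Resolve: ΣF_x = 409 cos 232° + 799 cos 143° + T_3 cos 77° + T_4 cos 330° = 0.
        ΣF_y = 409 sin 232° + 799 sin 143° + T_3 sin 77° + T_4 sin 330° = 0.
The known terms sum to (-889.9, 158.6) N, so 0.2250 T_3 + 0.8660 T_4 = 889.9 and 0.9744 T_3 − 0.5000 T_4 = -158.6.
Solving simultaneously: T_3 = 321.7 N, T_4 = 944 N.

T_4 ≈ 944 N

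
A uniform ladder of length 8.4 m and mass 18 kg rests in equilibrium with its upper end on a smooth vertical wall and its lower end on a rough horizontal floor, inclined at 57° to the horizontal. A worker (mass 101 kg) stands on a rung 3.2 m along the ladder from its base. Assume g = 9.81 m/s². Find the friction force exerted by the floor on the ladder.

Torques about the foot: N_wall · 8.4 sin 57° = 18×9.81×4.2 cos 57° + 101×9.81×3.2 cos 57° → N_wall = 302.46 N.
ΣF_x = 0: f_floor = N_wall = 302.46 N.

f ≈ 302 N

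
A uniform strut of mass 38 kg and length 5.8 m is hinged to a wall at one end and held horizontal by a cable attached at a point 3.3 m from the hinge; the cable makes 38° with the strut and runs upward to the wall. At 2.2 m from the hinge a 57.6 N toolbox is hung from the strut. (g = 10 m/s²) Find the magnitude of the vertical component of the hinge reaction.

|H_y| ≈ 65.3 N

Take torques about the hinge: T sin 38° · 3.3 = 38×10×2.9 + 57.6×2.2 = 1228.7 N·m.
So T = 1228.7 / (0.6157 × 3.3) = 604.78 N.
ΣF_y = 0: H_y = (38×10 + 57.6) − T sin 38° = 437.6 − 372.34 = 65.261 N.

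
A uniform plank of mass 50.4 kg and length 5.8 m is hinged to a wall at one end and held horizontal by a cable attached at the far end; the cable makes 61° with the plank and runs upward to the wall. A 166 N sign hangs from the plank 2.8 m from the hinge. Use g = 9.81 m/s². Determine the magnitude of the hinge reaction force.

|H| ≈ 379 N

Take torques about the hinge: T sin 61° · 5.8 = 50.4×9.81×2.9 + 166×2.8 = 1898.6 N·m.
So T = 1898.6 / (0.8746 × 5.8) = 374.28 N.
ΣF_x = 0: H_x = T cos 61° = 181.45 N.
ΣF_y = 0: H_y = (50.4×9.81 + 166) − T sin 61° = 660.42 − 327.35 = 333.07 N.
|H| = √(H_x² + H_y²) = √((181.45)² + (333.07)²) = 379.29 N.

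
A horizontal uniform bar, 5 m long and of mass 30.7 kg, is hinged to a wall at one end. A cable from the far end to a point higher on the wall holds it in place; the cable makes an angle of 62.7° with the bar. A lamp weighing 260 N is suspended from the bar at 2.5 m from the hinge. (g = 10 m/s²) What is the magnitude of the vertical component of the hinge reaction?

Take torques about the hinge: T sin 62.7° · 5 = 30.7×10×2.5 + 260×2.5 = 1417.5 N·m.
So T = 1417.5 / (0.8886 × 5) = 319.04 N.
ΣF_y = 0: H_y = (30.7×10 + 260) − T sin 62.7° = 567 − 283.5 = 283.5 N.

|H_y| ≈ 283 N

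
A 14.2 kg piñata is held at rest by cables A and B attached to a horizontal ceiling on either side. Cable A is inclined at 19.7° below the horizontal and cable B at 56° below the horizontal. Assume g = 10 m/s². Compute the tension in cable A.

Weight W = 14.2 × 10 = 142 N acts straight down.
Horizontal: T_A cos 19.7° = T_B cos 56°  →  T_B = 1.684 T_A.
Vertical: T_A sin 19.7° + T_B sin 56° = 142.
Substituting the horizontal relation into the vertical equation gives 1.733 T_A = 142, so T_A = 81.94 N.

T_A ≈ 81.9 N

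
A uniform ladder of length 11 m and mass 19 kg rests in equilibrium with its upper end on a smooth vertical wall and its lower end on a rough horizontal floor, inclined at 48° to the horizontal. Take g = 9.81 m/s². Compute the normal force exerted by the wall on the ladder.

Torques about the foot: N_wall · 11 sin 48° = 19×9.81×5.5 cos 48° → N_wall = 83.913 N.

N_wall ≈ 83.9 N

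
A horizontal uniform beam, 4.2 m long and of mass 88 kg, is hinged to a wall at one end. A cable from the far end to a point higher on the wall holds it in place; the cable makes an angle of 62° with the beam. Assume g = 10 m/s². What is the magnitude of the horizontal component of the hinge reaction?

H_x ≈ 234 N

Take torques about the hinge: T sin 62° · 4.2 = 88×10×2.1 = 1848 N·m.
So T = 1848 / (0.8829 × 4.2) = 498.33 N.
ΣF_x = 0: H_x = T cos 62° = 233.95 N.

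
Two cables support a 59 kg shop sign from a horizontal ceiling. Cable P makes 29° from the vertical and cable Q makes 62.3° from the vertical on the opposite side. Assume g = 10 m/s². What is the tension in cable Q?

T_Q ≈ 286 N

Angles from the horizontal: cable P is 90° − 29° = 61°, cable Q is 90° − 62.3° = 27.7°.
Weight W = 59 × 10 = 590 N acts straight down.
Horizontal: T_P cos 61° = T_Q cos 27.7°  →  T_P = 1.826 T_Q.
Vertical: T_P sin 61° + T_Q sin 27.7° = 590.
Substituting the horizontal relation into the vertical equation gives 2.062 T_Q = 590, so T_Q = 286.1 N.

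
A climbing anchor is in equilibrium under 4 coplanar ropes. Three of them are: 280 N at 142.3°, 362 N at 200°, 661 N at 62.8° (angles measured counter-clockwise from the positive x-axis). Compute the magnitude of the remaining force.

Sum the known components: ΣF_x = -259.6 N, ΣF_y = 635.3 N.
For equilibrium the remaining force must supply (−ΣF_x, −ΣF_y) = (259.6, -635.3) N.
Magnitude = √((259.6)² + (-635.3)²) = 686.3 N; direction = atan2(-635.3, 259.6) = 292.2°.

F ≈ 686 N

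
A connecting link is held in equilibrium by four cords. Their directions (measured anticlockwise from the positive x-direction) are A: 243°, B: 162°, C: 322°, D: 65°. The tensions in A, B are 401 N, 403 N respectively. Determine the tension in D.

Resolve: ΣF_x = 401 cos 243° + 403 cos 162° + T_C cos 322° + T_D cos 65° = 0.
        ΣF_y = 401 sin 243° + 403 sin 162° + T_C sin 322° + T_D sin 65° = 0.
The known terms sum to (-565.3, -232.8) N, so 0.7880 T_C + 0.4226 T_D = 565.3 and -0.6157 T_C + 0.9063 T_D = 232.8.
Solving simultaneously: T_C = 424.9 N, T_D = 545.4 N.

T_D ≈ 545 N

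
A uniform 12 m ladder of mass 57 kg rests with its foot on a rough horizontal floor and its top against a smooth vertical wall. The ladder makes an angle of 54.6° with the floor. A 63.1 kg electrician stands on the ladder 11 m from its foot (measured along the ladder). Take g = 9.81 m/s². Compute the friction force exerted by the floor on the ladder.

f ≈ 602 N

Torques about the foot: N_wall · 12 sin 54.6° = 57×9.81×6 cos 54.6° + 63.1×9.81×11 cos 54.6° → N_wall = 601.94 N.
ΣF_x = 0: f_floor = N_wall = 601.94 N.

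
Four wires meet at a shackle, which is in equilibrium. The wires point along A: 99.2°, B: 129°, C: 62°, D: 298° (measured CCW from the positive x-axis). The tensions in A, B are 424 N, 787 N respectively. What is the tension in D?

T_D ≈ 1180 N

Resolve: ΣF_x = 424 cos 99.2° + 787 cos 129° + T_C cos 62° + T_D cos 298° = 0.
        ΣF_y = 424 sin 99.2° + 787 sin 129° + T_C sin 62° + T_D sin 298° = 0.
The known terms sum to (-563.1, 1030) N, so 0.4695 T_C + 0.4695 T_D = 563.1 and 0.8829 T_C − 0.8829 T_D = -1030.
Solving simultaneously: T_C = 16.32 N, T_D = 1183 N.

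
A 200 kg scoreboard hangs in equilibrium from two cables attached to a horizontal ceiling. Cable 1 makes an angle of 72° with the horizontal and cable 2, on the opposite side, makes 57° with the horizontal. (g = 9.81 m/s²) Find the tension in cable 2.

Weight W = 200 × 9.81 = 1962 N acts straight down.
Horizontal: T_1 cos 72° = T_2 cos 57°  →  T_1 = 1.762 T_2.
Vertical: T_1 sin 72° + T_2 sin 57° = 1962.
Substituting the horizontal relation into the vertical equation gives 2.515 T_2 = 1962, so T_2 = 780.2 N.

T_2 ≈ 780 N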